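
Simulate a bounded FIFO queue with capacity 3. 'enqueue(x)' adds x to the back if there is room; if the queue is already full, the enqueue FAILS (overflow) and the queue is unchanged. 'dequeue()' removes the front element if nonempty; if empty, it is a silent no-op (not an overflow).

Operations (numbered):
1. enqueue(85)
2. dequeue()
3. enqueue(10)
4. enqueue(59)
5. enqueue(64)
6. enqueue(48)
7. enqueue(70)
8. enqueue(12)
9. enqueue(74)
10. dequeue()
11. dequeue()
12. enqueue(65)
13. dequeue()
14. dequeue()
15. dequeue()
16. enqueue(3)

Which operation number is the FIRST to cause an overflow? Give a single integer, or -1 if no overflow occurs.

Answer: 6

Derivation:
1. enqueue(85): size=1
2. dequeue(): size=0
3. enqueue(10): size=1
4. enqueue(59): size=2
5. enqueue(64): size=3
6. enqueue(48): size=3=cap → OVERFLOW (fail)
7. enqueue(70): size=3=cap → OVERFLOW (fail)
8. enqueue(12): size=3=cap → OVERFLOW (fail)
9. enqueue(74): size=3=cap → OVERFLOW (fail)
10. dequeue(): size=2
11. dequeue(): size=1
12. enqueue(65): size=2
13. dequeue(): size=1
14. dequeue(): size=0
15. dequeue(): empty, no-op, size=0
16. enqueue(3): size=1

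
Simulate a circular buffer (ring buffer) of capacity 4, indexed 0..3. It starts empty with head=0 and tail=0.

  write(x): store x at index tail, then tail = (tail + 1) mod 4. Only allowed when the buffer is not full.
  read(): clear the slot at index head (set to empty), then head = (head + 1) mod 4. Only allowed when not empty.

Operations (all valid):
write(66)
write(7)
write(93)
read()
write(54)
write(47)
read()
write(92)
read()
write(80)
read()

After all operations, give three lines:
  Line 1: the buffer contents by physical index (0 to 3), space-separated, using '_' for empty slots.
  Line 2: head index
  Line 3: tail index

write(66): buf=[66 _ _ _], head=0, tail=1, size=1
write(7): buf=[66 7 _ _], head=0, tail=2, size=2
write(93): buf=[66 7 93 _], head=0, tail=3, size=3
read(): buf=[_ 7 93 _], head=1, tail=3, size=2
write(54): buf=[_ 7 93 54], head=1, tail=0, size=3
write(47): buf=[47 7 93 54], head=1, tail=1, size=4
read(): buf=[47 _ 93 54], head=2, tail=1, size=3
write(92): buf=[47 92 93 54], head=2, tail=2, size=4
read(): buf=[47 92 _ 54], head=3, tail=2, size=3
write(80): buf=[47 92 80 54], head=3, tail=3, size=4
read(): buf=[47 92 80 _], head=0, tail=3, size=3

Answer: 47 92 80 _
0
3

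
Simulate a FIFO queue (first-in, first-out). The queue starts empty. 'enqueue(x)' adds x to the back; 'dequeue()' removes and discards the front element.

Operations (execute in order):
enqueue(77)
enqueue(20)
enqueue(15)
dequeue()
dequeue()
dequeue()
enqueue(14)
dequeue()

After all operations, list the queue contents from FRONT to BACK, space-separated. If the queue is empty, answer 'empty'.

Answer: empty

Derivation:
enqueue(77): [77]
enqueue(20): [77, 20]
enqueue(15): [77, 20, 15]
dequeue(): [20, 15]
dequeue(): [15]
dequeue(): []
enqueue(14): [14]
dequeue(): []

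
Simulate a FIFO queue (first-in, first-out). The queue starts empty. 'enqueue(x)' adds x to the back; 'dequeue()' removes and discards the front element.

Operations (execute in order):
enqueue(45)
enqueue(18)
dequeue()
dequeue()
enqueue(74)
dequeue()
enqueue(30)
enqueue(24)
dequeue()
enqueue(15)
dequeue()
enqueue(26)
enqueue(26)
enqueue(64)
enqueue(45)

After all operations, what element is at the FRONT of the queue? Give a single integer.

Answer: 15

Derivation:
enqueue(45): queue = [45]
enqueue(18): queue = [45, 18]
dequeue(): queue = [18]
dequeue(): queue = []
enqueue(74): queue = [74]
dequeue(): queue = []
enqueue(30): queue = [30]
enqueue(24): queue = [30, 24]
dequeue(): queue = [24]
enqueue(15): queue = [24, 15]
dequeue(): queue = [15]
enqueue(26): queue = [15, 26]
enqueue(26): queue = [15, 26, 26]
enqueue(64): queue = [15, 26, 26, 64]
enqueue(45): queue = [15, 26, 26, 64, 45]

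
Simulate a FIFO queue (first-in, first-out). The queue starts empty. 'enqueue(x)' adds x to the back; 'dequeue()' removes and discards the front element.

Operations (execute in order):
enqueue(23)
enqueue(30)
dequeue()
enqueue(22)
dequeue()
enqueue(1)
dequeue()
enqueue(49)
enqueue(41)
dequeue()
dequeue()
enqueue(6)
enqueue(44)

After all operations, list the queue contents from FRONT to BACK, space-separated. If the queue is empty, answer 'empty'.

enqueue(23): [23]
enqueue(30): [23, 30]
dequeue(): [30]
enqueue(22): [30, 22]
dequeue(): [22]
enqueue(1): [22, 1]
dequeue(): [1]
enqueue(49): [1, 49]
enqueue(41): [1, 49, 41]
dequeue(): [49, 41]
dequeue(): [41]
enqueue(6): [41, 6]
enqueue(44): [41, 6, 44]

Answer: 41 6 44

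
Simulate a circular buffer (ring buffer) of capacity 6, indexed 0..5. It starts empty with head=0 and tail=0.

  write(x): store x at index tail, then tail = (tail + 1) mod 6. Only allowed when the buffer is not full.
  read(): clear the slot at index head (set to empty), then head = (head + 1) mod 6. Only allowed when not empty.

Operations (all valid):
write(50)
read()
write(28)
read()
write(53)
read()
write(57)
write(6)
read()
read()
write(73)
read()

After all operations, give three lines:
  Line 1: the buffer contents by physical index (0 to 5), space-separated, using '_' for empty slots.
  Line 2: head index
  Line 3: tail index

write(50): buf=[50 _ _ _ _ _], head=0, tail=1, size=1
read(): buf=[_ _ _ _ _ _], head=1, tail=1, size=0
write(28): buf=[_ 28 _ _ _ _], head=1, tail=2, size=1
read(): buf=[_ _ _ _ _ _], head=2, tail=2, size=0
write(53): buf=[_ _ 53 _ _ _], head=2, tail=3, size=1
read(): buf=[_ _ _ _ _ _], head=3, tail=3, size=0
write(57): buf=[_ _ _ 57 _ _], head=3, tail=4, size=1
write(6): buf=[_ _ _ 57 6 _], head=3, tail=5, size=2
read(): buf=[_ _ _ _ 6 _], head=4, tail=5, size=1
read(): buf=[_ _ _ _ _ _], head=5, tail=5, size=0
write(73): buf=[_ _ _ _ _ 73], head=5, tail=0, size=1
read(): buf=[_ _ _ _ _ _], head=0, tail=0, size=0

Answer: _ _ _ _ _ _
0
0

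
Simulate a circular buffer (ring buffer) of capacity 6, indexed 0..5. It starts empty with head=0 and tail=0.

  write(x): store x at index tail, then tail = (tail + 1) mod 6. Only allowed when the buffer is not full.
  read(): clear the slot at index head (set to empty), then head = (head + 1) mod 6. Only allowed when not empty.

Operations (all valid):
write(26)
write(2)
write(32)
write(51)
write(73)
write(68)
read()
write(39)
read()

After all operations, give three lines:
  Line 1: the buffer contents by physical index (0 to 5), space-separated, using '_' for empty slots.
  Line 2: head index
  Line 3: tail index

write(26): buf=[26 _ _ _ _ _], head=0, tail=1, size=1
write(2): buf=[26 2 _ _ _ _], head=0, tail=2, size=2
write(32): buf=[26 2 32 _ _ _], head=0, tail=3, size=3
write(51): buf=[26 2 32 51 _ _], head=0, tail=4, size=4
write(73): buf=[26 2 32 51 73 _], head=0, tail=5, size=5
write(68): buf=[26 2 32 51 73 68], head=0, tail=0, size=6
read(): buf=[_ 2 32 51 73 68], head=1, tail=0, size=5
write(39): buf=[39 2 32 51 73 68], head=1, tail=1, size=6
read(): buf=[39 _ 32 51 73 68], head=2, tail=1, size=5

Answer: 39 _ 32 51 73 68
2
1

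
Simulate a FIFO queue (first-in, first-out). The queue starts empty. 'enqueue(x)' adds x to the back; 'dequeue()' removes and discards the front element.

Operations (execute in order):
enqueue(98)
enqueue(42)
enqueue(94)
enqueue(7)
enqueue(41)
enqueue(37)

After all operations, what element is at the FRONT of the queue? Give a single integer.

enqueue(98): queue = [98]
enqueue(42): queue = [98, 42]
enqueue(94): queue = [98, 42, 94]
enqueue(7): queue = [98, 42, 94, 7]
enqueue(41): queue = [98, 42, 94, 7, 41]
enqueue(37): queue = [98, 42, 94, 7, 41, 37]

Answer: 98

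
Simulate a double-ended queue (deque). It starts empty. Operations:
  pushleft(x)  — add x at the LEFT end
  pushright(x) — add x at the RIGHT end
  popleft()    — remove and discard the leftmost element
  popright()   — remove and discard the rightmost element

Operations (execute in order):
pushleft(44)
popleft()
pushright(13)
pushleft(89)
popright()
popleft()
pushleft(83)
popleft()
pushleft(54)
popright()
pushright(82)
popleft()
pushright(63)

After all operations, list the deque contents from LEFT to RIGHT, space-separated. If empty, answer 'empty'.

Answer: 63

Derivation:
pushleft(44): [44]
popleft(): []
pushright(13): [13]
pushleft(89): [89, 13]
popright(): [89]
popleft(): []
pushleft(83): [83]
popleft(): []
pushleft(54): [54]
popright(): []
pushright(82): [82]
popleft(): []
pushright(63): [63]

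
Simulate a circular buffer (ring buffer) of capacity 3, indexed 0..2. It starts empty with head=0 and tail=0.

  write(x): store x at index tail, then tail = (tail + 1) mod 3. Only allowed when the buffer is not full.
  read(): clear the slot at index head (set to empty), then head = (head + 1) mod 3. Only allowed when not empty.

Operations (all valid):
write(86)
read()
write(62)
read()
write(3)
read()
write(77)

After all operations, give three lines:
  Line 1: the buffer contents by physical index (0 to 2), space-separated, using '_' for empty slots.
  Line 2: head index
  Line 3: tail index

Answer: 77 _ _
0
1

Derivation:
write(86): buf=[86 _ _], head=0, tail=1, size=1
read(): buf=[_ _ _], head=1, tail=1, size=0
write(62): buf=[_ 62 _], head=1, tail=2, size=1
read(): buf=[_ _ _], head=2, tail=2, size=0
write(3): buf=[_ _ 3], head=2, tail=0, size=1
read(): buf=[_ _ _], head=0, tail=0, size=0
write(77): buf=[77 _ _], head=0, tail=1, size=1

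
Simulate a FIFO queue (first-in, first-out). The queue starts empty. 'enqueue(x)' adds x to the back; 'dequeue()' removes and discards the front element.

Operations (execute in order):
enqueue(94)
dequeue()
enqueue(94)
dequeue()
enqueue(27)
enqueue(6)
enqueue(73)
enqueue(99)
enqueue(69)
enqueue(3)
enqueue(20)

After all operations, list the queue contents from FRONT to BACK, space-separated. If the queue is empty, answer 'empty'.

enqueue(94): [94]
dequeue(): []
enqueue(94): [94]
dequeue(): []
enqueue(27): [27]
enqueue(6): [27, 6]
enqueue(73): [27, 6, 73]
enqueue(99): [27, 6, 73, 99]
enqueue(69): [27, 6, 73, 99, 69]
enqueue(3): [27, 6, 73, 99, 69, 3]
enqueue(20): [27, 6, 73, 99, 69, 3, 20]

Answer: 27 6 73 99 69 3 20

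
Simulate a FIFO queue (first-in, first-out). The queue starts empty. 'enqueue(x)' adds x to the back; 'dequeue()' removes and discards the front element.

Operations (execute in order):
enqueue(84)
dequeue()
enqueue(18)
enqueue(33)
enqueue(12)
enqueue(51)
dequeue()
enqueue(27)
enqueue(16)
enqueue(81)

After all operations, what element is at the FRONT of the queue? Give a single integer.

enqueue(84): queue = [84]
dequeue(): queue = []
enqueue(18): queue = [18]
enqueue(33): queue = [18, 33]
enqueue(12): queue = [18, 33, 12]
enqueue(51): queue = [18, 33, 12, 51]
dequeue(): queue = [33, 12, 51]
enqueue(27): queue = [33, 12, 51, 27]
enqueue(16): queue = [33, 12, 51, 27, 16]
enqueue(81): queue = [33, 12, 51, 27, 16, 81]

Answer: 33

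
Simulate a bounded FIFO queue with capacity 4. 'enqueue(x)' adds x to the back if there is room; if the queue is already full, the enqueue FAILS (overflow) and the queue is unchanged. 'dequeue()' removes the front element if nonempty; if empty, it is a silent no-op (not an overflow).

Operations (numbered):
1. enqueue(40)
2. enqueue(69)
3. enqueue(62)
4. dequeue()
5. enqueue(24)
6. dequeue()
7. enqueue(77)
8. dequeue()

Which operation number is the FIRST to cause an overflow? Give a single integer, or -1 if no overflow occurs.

Answer: -1

Derivation:
1. enqueue(40): size=1
2. enqueue(69): size=2
3. enqueue(62): size=3
4. dequeue(): size=2
5. enqueue(24): size=3
6. dequeue(): size=2
7. enqueue(77): size=3
8. dequeue(): size=2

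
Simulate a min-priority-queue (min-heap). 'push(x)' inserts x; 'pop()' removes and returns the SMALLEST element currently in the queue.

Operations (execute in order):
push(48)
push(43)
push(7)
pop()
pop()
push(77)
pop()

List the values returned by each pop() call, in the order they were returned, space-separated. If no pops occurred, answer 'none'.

Answer: 7 43 48

Derivation:
push(48): heap contents = [48]
push(43): heap contents = [43, 48]
push(7): heap contents = [7, 43, 48]
pop() → 7: heap contents = [43, 48]
pop() → 43: heap contents = [48]
push(77): heap contents = [48, 77]
pop() → 48: heap contents = [77]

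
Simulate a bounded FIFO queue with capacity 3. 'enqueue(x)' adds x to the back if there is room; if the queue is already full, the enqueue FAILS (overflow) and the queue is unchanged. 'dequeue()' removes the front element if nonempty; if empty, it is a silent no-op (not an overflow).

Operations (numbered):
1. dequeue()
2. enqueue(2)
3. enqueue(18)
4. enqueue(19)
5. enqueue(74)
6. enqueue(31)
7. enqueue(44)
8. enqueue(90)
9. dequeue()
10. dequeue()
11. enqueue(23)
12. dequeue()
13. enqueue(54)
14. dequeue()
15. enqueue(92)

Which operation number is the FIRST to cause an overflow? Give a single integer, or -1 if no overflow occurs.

1. dequeue(): empty, no-op, size=0
2. enqueue(2): size=1
3. enqueue(18): size=2
4. enqueue(19): size=3
5. enqueue(74): size=3=cap → OVERFLOW (fail)
6. enqueue(31): size=3=cap → OVERFLOW (fail)
7. enqueue(44): size=3=cap → OVERFLOW (fail)
8. enqueue(90): size=3=cap → OVERFLOW (fail)
9. dequeue(): size=2
10. dequeue(): size=1
11. enqueue(23): size=2
12. dequeue(): size=1
13. enqueue(54): size=2
14. dequeue(): size=1
15. enqueue(92): size=2

Answer: 5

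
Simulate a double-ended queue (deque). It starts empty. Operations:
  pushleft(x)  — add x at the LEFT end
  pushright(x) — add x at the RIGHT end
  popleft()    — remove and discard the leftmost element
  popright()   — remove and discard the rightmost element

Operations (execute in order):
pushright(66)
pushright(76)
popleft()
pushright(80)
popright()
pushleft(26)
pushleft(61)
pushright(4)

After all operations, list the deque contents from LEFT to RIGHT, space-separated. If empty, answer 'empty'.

Answer: 61 26 76 4

Derivation:
pushright(66): [66]
pushright(76): [66, 76]
popleft(): [76]
pushright(80): [76, 80]
popright(): [76]
pushleft(26): [26, 76]
pushleft(61): [61, 26, 76]
pushright(4): [61, 26, 76, 4]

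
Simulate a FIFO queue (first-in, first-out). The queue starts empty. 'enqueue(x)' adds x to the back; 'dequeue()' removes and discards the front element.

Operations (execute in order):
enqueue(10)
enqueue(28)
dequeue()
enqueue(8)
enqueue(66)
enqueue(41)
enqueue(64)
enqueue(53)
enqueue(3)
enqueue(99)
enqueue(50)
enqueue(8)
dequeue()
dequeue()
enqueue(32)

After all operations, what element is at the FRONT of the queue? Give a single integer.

enqueue(10): queue = [10]
enqueue(28): queue = [10, 28]
dequeue(): queue = [28]
enqueue(8): queue = [28, 8]
enqueue(66): queue = [28, 8, 66]
enqueue(41): queue = [28, 8, 66, 41]
enqueue(64): queue = [28, 8, 66, 41, 64]
enqueue(53): queue = [28, 8, 66, 41, 64, 53]
enqueue(3): queue = [28, 8, 66, 41, 64, 53, 3]
enqueue(99): queue = [28, 8, 66, 41, 64, 53, 3, 99]
enqueue(50): queue = [28, 8, 66, 41, 64, 53, 3, 99, 50]
enqueue(8): queue = [28, 8, 66, 41, 64, 53, 3, 99, 50, 8]
dequeue(): queue = [8, 66, 41, 64, 53, 3, 99, 50, 8]
dequeue(): queue = [66, 41, 64, 53, 3, 99, 50, 8]
enqueue(32): queue = [66, 41, 64, 53, 3, 99, 50, 8, 32]

Answer: 66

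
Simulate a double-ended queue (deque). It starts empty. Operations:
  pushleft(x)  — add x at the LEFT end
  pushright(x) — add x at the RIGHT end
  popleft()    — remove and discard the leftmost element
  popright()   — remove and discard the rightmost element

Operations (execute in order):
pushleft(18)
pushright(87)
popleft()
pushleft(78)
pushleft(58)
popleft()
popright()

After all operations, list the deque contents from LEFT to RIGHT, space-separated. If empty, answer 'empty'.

Answer: 78

Derivation:
pushleft(18): [18]
pushright(87): [18, 87]
popleft(): [87]
pushleft(78): [78, 87]
pushleft(58): [58, 78, 87]
popleft(): [78, 87]
popright(): [78]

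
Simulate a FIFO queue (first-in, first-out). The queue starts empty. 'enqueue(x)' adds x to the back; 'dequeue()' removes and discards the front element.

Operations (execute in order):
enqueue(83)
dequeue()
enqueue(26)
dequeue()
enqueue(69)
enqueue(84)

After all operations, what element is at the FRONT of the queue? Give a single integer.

Answer: 69

Derivation:
enqueue(83): queue = [83]
dequeue(): queue = []
enqueue(26): queue = [26]
dequeue(): queue = []
enqueue(69): queue = [69]
enqueue(84): queue = [69, 84]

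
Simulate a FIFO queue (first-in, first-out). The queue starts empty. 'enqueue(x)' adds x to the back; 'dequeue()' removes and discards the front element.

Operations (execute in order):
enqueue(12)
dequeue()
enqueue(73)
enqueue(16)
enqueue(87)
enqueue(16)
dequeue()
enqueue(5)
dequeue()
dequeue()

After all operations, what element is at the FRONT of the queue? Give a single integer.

Answer: 16

Derivation:
enqueue(12): queue = [12]
dequeue(): queue = []
enqueue(73): queue = [73]
enqueue(16): queue = [73, 16]
enqueue(87): queue = [73, 16, 87]
enqueue(16): queue = [73, 16, 87, 16]
dequeue(): queue = [16, 87, 16]
enqueue(5): queue = [16, 87, 16, 5]
dequeue(): queue = [87, 16, 5]
dequeue(): queue = [16, 5]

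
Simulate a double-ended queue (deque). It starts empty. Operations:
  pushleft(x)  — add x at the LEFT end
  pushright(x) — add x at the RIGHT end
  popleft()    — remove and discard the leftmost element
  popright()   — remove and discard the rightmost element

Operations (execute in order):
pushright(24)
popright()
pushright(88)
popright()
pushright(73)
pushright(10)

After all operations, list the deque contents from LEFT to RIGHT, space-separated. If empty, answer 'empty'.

Answer: 73 10

Derivation:
pushright(24): [24]
popright(): []
pushright(88): [88]
popright(): []
pushright(73): [73]
pushright(10): [73, 10]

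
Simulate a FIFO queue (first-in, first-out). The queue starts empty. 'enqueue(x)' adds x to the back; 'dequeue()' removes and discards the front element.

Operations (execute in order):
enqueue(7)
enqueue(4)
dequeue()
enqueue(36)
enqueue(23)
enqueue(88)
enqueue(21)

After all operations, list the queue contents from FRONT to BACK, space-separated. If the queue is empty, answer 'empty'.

Answer: 4 36 23 88 21

Derivation:
enqueue(7): [7]
enqueue(4): [7, 4]
dequeue(): [4]
enqueue(36): [4, 36]
enqueue(23): [4, 36, 23]
enqueue(88): [4, 36, 23, 88]
enqueue(21): [4, 36, 23, 88, 21]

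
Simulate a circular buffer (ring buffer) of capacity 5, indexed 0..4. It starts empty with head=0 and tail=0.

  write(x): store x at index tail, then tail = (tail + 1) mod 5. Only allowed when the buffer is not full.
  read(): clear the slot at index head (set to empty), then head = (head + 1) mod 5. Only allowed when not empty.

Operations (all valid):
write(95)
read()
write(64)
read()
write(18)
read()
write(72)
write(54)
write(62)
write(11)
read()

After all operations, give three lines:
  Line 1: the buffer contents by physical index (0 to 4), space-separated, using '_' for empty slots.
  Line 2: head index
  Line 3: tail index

Answer: 62 11 _ _ 54
4
2

Derivation:
write(95): buf=[95 _ _ _ _], head=0, tail=1, size=1
read(): buf=[_ _ _ _ _], head=1, tail=1, size=0
write(64): buf=[_ 64 _ _ _], head=1, tail=2, size=1
read(): buf=[_ _ _ _ _], head=2, tail=2, size=0
write(18): buf=[_ _ 18 _ _], head=2, tail=3, size=1
read(): buf=[_ _ _ _ _], head=3, tail=3, size=0
write(72): buf=[_ _ _ 72 _], head=3, tail=4, size=1
write(54): buf=[_ _ _ 72 54], head=3, tail=0, size=2
write(62): buf=[62 _ _ 72 54], head=3, tail=1, size=3
write(11): buf=[62 11 _ 72 54], head=3, tail=2, size=4
read(): buf=[62 11 _ _ 54], head=4, tail=2, size=3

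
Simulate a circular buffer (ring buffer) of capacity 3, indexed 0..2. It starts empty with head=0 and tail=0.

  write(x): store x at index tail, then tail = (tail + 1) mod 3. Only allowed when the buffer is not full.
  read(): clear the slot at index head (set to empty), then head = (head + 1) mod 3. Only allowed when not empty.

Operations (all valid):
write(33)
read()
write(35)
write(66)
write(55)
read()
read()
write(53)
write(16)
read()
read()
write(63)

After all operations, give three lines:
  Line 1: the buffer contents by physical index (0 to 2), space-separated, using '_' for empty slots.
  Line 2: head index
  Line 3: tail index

Answer: 63 _ 16
2
1

Derivation:
write(33): buf=[33 _ _], head=0, tail=1, size=1
read(): buf=[_ _ _], head=1, tail=1, size=0
write(35): buf=[_ 35 _], head=1, tail=2, size=1
write(66): buf=[_ 35 66], head=1, tail=0, size=2
write(55): buf=[55 35 66], head=1, tail=1, size=3
read(): buf=[55 _ 66], head=2, tail=1, size=2
read(): buf=[55 _ _], head=0, tail=1, size=1
write(53): buf=[55 53 _], head=0, tail=2, size=2
write(16): buf=[55 53 16], head=0, tail=0, size=3
read(): buf=[_ 53 16], head=1, tail=0, size=2
read(): buf=[_ _ 16], head=2, tail=0, size=1
write(63): buf=[63 _ 16], head=2, tail=1, size=2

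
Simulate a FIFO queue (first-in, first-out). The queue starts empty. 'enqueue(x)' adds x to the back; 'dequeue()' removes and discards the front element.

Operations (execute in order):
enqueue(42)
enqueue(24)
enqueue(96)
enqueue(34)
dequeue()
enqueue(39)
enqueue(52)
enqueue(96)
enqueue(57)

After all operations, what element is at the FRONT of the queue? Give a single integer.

enqueue(42): queue = [42]
enqueue(24): queue = [42, 24]
enqueue(96): queue = [42, 24, 96]
enqueue(34): queue = [42, 24, 96, 34]
dequeue(): queue = [24, 96, 34]
enqueue(39): queue = [24, 96, 34, 39]
enqueue(52): queue = [24, 96, 34, 39, 52]
enqueue(96): queue = [24, 96, 34, 39, 52, 96]
enqueue(57): queue = [24, 96, 34, 39, 52, 96, 57]

Answer: 24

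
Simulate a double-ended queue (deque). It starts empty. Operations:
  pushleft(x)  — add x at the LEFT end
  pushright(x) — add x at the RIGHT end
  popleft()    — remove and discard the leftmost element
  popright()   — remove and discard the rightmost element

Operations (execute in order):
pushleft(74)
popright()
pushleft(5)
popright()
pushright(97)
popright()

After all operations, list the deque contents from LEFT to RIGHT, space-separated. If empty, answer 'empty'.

Answer: empty

Derivation:
pushleft(74): [74]
popright(): []
pushleft(5): [5]
popright(): []
pushright(97): [97]
popright(): []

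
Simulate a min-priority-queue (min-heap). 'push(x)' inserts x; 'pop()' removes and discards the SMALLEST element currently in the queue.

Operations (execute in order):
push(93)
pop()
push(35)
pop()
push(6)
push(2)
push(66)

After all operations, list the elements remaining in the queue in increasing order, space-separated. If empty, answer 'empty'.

push(93): heap contents = [93]
pop() → 93: heap contents = []
push(35): heap contents = [35]
pop() → 35: heap contents = []
push(6): heap contents = [6]
push(2): heap contents = [2, 6]
push(66): heap contents = [2, 6, 66]

Answer: 2 6 66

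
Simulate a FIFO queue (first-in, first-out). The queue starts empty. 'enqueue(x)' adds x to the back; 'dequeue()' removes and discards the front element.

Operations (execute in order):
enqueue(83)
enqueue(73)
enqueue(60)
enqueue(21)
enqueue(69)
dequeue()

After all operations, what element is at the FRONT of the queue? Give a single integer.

Answer: 73

Derivation:
enqueue(83): queue = [83]
enqueue(73): queue = [83, 73]
enqueue(60): queue = [83, 73, 60]
enqueue(21): queue = [83, 73, 60, 21]
enqueue(69): queue = [83, 73, 60, 21, 69]
dequeue(): queue = [73, 60, 21, 69]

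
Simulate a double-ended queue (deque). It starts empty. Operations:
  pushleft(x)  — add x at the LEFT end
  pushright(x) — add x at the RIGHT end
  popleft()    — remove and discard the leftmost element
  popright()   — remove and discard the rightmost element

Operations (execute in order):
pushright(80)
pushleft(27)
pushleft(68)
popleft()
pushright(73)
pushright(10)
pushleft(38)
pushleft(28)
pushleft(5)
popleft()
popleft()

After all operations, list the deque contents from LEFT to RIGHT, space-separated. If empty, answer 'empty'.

pushright(80): [80]
pushleft(27): [27, 80]
pushleft(68): [68, 27, 80]
popleft(): [27, 80]
pushright(73): [27, 80, 73]
pushright(10): [27, 80, 73, 10]
pushleft(38): [38, 27, 80, 73, 10]
pushleft(28): [28, 38, 27, 80, 73, 10]
pushleft(5): [5, 28, 38, 27, 80, 73, 10]
popleft(): [28, 38, 27, 80, 73, 10]
popleft(): [38, 27, 80, 73, 10]

Answer: 38 27 80 73 10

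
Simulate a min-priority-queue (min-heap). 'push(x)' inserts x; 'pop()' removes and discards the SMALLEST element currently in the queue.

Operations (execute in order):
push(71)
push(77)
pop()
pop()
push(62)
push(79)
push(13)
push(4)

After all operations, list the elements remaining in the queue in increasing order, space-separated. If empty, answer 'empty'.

Answer: 4 13 62 79

Derivation:
push(71): heap contents = [71]
push(77): heap contents = [71, 77]
pop() → 71: heap contents = [77]
pop() → 77: heap contents = []
push(62): heap contents = [62]
push(79): heap contents = [62, 79]
push(13): heap contents = [13, 62, 79]
push(4): heap contents = [4, 13, 62, 79]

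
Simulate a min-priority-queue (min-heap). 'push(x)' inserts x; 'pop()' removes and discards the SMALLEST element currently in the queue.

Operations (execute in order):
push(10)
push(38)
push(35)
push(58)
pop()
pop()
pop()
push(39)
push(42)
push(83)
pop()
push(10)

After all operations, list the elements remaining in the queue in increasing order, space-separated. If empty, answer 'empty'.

push(10): heap contents = [10]
push(38): heap contents = [10, 38]
push(35): heap contents = [10, 35, 38]
push(58): heap contents = [10, 35, 38, 58]
pop() → 10: heap contents = [35, 38, 58]
pop() → 35: heap contents = [38, 58]
pop() → 38: heap contents = [58]
push(39): heap contents = [39, 58]
push(42): heap contents = [39, 42, 58]
push(83): heap contents = [39, 42, 58, 83]
pop() → 39: heap contents = [42, 58, 83]
push(10): heap contents = [10, 42, 58, 83]

Answer: 10 42 58 83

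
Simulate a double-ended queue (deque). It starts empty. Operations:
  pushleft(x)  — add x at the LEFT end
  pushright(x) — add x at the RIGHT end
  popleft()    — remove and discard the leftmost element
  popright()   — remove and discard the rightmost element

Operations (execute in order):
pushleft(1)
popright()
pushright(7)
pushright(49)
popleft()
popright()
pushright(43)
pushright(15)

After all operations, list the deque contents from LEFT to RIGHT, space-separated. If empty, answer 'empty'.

Answer: 43 15

Derivation:
pushleft(1): [1]
popright(): []
pushright(7): [7]
pushright(49): [7, 49]
popleft(): [49]
popright(): []
pushright(43): [43]
pushright(15): [43, 15]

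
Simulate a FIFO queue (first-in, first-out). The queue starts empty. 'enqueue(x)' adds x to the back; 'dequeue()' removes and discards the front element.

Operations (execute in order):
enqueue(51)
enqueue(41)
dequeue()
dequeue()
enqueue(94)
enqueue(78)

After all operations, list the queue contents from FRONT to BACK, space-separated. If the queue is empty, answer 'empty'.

enqueue(51): [51]
enqueue(41): [51, 41]
dequeue(): [41]
dequeue(): []
enqueue(94): [94]
enqueue(78): [94, 78]

Answer: 94 78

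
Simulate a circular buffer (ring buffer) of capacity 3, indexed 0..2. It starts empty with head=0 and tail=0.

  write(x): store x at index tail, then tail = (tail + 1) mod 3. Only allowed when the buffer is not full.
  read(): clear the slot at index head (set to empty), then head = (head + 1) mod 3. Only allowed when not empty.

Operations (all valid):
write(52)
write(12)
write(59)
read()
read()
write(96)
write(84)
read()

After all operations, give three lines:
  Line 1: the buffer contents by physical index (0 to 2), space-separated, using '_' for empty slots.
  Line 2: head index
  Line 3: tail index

write(52): buf=[52 _ _], head=0, tail=1, size=1
write(12): buf=[52 12 _], head=0, tail=2, size=2
write(59): buf=[52 12 59], head=0, tail=0, size=3
read(): buf=[_ 12 59], head=1, tail=0, size=2
read(): buf=[_ _ 59], head=2, tail=0, size=1
write(96): buf=[96 _ 59], head=2, tail=1, size=2
write(84): buf=[96 84 59], head=2, tail=2, size=3
read(): buf=[96 84 _], head=0, tail=2, size=2

Answer: 96 84 _
0
2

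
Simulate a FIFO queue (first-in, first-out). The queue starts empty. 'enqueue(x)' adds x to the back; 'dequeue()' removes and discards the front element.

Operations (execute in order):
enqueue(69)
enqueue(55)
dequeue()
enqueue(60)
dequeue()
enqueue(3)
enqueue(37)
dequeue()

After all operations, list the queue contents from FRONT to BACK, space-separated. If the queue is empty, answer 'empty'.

Answer: 3 37

Derivation:
enqueue(69): [69]
enqueue(55): [69, 55]
dequeue(): [55]
enqueue(60): [55, 60]
dequeue(): [60]
enqueue(3): [60, 3]
enqueue(37): [60, 3, 37]
dequeue(): [3, 37]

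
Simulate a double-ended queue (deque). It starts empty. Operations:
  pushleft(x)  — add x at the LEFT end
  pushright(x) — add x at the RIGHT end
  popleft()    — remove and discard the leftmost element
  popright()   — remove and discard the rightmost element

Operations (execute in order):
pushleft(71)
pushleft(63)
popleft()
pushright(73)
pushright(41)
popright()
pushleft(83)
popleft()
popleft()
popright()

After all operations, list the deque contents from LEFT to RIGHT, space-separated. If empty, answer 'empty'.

Answer: empty

Derivation:
pushleft(71): [71]
pushleft(63): [63, 71]
popleft(): [71]
pushright(73): [71, 73]
pushright(41): [71, 73, 41]
popright(): [71, 73]
pushleft(83): [83, 71, 73]
popleft(): [71, 73]
popleft(): [73]
popright(): []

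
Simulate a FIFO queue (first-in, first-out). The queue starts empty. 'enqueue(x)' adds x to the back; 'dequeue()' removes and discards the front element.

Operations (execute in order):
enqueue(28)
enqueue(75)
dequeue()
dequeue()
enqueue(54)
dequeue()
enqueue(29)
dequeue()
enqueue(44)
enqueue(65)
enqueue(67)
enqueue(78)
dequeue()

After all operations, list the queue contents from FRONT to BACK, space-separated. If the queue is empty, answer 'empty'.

Answer: 65 67 78

Derivation:
enqueue(28): [28]
enqueue(75): [28, 75]
dequeue(): [75]
dequeue(): []
enqueue(54): [54]
dequeue(): []
enqueue(29): [29]
dequeue(): []
enqueue(44): [44]
enqueue(65): [44, 65]
enqueue(67): [44, 65, 67]
enqueue(78): [44, 65, 67, 78]
dequeue(): [65, 67, 78]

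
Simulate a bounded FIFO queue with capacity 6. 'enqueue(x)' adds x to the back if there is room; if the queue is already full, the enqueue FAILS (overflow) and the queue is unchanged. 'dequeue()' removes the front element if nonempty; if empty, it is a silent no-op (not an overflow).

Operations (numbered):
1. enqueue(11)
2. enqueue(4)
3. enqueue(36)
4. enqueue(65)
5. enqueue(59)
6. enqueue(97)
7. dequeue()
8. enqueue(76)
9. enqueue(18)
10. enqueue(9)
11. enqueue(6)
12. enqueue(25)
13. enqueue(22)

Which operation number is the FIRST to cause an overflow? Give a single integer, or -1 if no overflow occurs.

Answer: 9

Derivation:
1. enqueue(11): size=1
2. enqueue(4): size=2
3. enqueue(36): size=3
4. enqueue(65): size=4
5. enqueue(59): size=5
6. enqueue(97): size=6
7. dequeue(): size=5
8. enqueue(76): size=6
9. enqueue(18): size=6=cap → OVERFLOW (fail)
10. enqueue(9): size=6=cap → OVERFLOW (fail)
11. enqueue(6): size=6=cap → OVERFLOW (fail)
12. enqueue(25): size=6=cap → OVERFLOW (fail)
13. enqueue(22): size=6=cap → OVERFLOW (fail)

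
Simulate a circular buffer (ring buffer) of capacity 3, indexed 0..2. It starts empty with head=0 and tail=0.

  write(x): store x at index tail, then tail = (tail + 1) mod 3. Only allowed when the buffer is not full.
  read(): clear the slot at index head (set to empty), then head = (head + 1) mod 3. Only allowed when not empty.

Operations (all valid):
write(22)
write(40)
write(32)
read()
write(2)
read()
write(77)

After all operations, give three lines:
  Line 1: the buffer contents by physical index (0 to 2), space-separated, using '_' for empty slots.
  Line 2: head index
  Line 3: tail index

write(22): buf=[22 _ _], head=0, tail=1, size=1
write(40): buf=[22 40 _], head=0, tail=2, size=2
write(32): buf=[22 40 32], head=0, tail=0, size=3
read(): buf=[_ 40 32], head=1, tail=0, size=2
write(2): buf=[2 40 32], head=1, tail=1, size=3
read(): buf=[2 _ 32], head=2, tail=1, size=2
write(77): buf=[2 77 32], head=2, tail=2, size=3

Answer: 2 77 32
2
2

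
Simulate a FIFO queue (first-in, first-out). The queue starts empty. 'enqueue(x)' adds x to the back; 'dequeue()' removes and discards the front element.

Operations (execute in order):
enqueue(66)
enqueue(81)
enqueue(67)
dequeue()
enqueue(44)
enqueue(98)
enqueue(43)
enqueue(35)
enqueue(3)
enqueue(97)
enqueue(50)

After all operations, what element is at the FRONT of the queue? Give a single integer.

enqueue(66): queue = [66]
enqueue(81): queue = [66, 81]
enqueue(67): queue = [66, 81, 67]
dequeue(): queue = [81, 67]
enqueue(44): queue = [81, 67, 44]
enqueue(98): queue = [81, 67, 44, 98]
enqueue(43): queue = [81, 67, 44, 98, 43]
enqueue(35): queue = [81, 67, 44, 98, 43, 35]
enqueue(3): queue = [81, 67, 44, 98, 43, 35, 3]
enqueue(97): queue = [81, 67, 44, 98, 43, 35, 3, 97]
enqueue(50): queue = [81, 67, 44, 98, 43, 35, 3, 97, 50]

Answer: 81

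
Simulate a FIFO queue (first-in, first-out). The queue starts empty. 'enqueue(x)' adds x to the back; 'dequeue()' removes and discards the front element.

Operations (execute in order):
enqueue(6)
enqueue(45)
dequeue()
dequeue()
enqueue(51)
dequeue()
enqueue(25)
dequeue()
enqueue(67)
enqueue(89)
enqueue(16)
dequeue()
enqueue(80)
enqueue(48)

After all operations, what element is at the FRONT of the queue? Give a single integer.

enqueue(6): queue = [6]
enqueue(45): queue = [6, 45]
dequeue(): queue = [45]
dequeue(): queue = []
enqueue(51): queue = [51]
dequeue(): queue = []
enqueue(25): queue = [25]
dequeue(): queue = []
enqueue(67): queue = [67]
enqueue(89): queue = [67, 89]
enqueue(16): queue = [67, 89, 16]
dequeue(): queue = [89, 16]
enqueue(80): queue = [89, 16, 80]
enqueue(48): queue = [89, 16, 80, 48]

Answer: 89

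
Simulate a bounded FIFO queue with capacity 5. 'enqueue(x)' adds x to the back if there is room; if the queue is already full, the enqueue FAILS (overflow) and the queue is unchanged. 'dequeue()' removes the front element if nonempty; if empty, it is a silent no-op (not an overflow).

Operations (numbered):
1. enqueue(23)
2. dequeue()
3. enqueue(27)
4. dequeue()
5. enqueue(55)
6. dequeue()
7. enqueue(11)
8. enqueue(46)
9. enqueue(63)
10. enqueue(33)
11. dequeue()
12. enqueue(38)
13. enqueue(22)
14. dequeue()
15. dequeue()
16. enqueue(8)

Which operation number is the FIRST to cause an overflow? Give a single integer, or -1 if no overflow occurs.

1. enqueue(23): size=1
2. dequeue(): size=0
3. enqueue(27): size=1
4. dequeue(): size=0
5. enqueue(55): size=1
6. dequeue(): size=0
7. enqueue(11): size=1
8. enqueue(46): size=2
9. enqueue(63): size=3
10. enqueue(33): size=4
11. dequeue(): size=3
12. enqueue(38): size=4
13. enqueue(22): size=5
14. dequeue(): size=4
15. dequeue(): size=3
16. enqueue(8): size=4

Answer: -1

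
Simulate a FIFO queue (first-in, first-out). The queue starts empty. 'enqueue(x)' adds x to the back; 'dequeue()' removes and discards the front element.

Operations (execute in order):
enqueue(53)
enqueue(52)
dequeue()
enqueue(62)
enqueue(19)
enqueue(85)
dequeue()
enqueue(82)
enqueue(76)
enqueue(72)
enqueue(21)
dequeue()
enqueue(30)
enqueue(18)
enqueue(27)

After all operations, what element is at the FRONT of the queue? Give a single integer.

Answer: 19

Derivation:
enqueue(53): queue = [53]
enqueue(52): queue = [53, 52]
dequeue(): queue = [52]
enqueue(62): queue = [52, 62]
enqueue(19): queue = [52, 62, 19]
enqueue(85): queue = [52, 62, 19, 85]
dequeue(): queue = [62, 19, 85]
enqueue(82): queue = [62, 19, 85, 82]
enqueue(76): queue = [62, 19, 85, 82, 76]
enqueue(72): queue = [62, 19, 85, 82, 76, 72]
enqueue(21): queue = [62, 19, 85, 82, 76, 72, 21]
dequeue(): queue = [19, 85, 82, 76, 72, 21]
enqueue(30): queue = [19, 85, 82, 76, 72, 21, 30]
enqueue(18): queue = [19, 85, 82, 76, 72, 21, 30, 18]
enqueue(27): queue = [19, 85, 82, 76, 72, 21, 30, 18, 27]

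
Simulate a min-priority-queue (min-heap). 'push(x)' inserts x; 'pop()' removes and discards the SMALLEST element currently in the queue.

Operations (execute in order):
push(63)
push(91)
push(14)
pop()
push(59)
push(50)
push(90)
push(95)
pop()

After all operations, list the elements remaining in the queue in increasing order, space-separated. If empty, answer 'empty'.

Answer: 59 63 90 91 95

Derivation:
push(63): heap contents = [63]
push(91): heap contents = [63, 91]
push(14): heap contents = [14, 63, 91]
pop() → 14: heap contents = [63, 91]
push(59): heap contents = [59, 63, 91]
push(50): heap contents = [50, 59, 63, 91]
push(90): heap contents = [50, 59, 63, 90, 91]
push(95): heap contents = [50, 59, 63, 90, 91, 95]
pop() → 50: heap contents = [59, 63, 90, 91, 95]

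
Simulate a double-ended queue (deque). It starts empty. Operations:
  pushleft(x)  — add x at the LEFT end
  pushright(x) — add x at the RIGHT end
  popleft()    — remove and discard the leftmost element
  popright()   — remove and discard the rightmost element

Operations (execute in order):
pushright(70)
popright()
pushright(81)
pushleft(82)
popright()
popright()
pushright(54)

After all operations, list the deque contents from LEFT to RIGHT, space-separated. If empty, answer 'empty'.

pushright(70): [70]
popright(): []
pushright(81): [81]
pushleft(82): [82, 81]
popright(): [82]
popright(): []
pushright(54): [54]

Answer: 54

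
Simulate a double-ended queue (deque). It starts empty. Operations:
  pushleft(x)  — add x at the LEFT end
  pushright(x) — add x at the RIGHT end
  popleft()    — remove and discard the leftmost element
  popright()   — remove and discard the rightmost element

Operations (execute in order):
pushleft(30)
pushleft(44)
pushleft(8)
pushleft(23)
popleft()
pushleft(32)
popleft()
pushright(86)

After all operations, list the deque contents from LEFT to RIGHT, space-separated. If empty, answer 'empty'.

pushleft(30): [30]
pushleft(44): [44, 30]
pushleft(8): [8, 44, 30]
pushleft(23): [23, 8, 44, 30]
popleft(): [8, 44, 30]
pushleft(32): [32, 8, 44, 30]
popleft(): [8, 44, 30]
pushright(86): [8, 44, 30, 86]

Answer: 8 44 30 86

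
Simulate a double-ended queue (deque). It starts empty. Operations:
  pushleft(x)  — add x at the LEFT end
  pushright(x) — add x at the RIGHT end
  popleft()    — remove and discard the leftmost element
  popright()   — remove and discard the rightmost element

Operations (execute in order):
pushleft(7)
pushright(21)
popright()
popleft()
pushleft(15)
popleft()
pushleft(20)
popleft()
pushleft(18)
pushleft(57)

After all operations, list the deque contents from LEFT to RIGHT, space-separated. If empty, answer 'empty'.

Answer: 57 18

Derivation:
pushleft(7): [7]
pushright(21): [7, 21]
popright(): [7]
popleft(): []
pushleft(15): [15]
popleft(): []
pushleft(20): [20]
popleft(): []
pushleft(18): [18]
pushleft(57): [57, 18]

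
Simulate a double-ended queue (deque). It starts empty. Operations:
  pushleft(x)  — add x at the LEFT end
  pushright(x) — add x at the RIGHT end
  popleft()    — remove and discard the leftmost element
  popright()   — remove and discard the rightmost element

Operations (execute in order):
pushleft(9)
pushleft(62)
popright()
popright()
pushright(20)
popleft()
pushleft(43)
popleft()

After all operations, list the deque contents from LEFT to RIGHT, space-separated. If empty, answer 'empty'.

Answer: empty

Derivation:
pushleft(9): [9]
pushleft(62): [62, 9]
popright(): [62]
popright(): []
pushright(20): [20]
popleft(): []
pushleft(43): [43]
popleft(): []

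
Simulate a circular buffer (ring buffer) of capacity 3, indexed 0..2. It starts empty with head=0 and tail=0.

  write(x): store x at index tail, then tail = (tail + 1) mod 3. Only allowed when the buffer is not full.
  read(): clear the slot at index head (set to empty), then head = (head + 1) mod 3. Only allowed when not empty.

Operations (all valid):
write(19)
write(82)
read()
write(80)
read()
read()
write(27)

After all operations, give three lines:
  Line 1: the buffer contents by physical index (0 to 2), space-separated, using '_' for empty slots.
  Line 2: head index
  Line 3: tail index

write(19): buf=[19 _ _], head=0, tail=1, size=1
write(82): buf=[19 82 _], head=0, tail=2, size=2
read(): buf=[_ 82 _], head=1, tail=2, size=1
write(80): buf=[_ 82 80], head=1, tail=0, size=2
read(): buf=[_ _ 80], head=2, tail=0, size=1
read(): buf=[_ _ _], head=0, tail=0, size=0
write(27): buf=[27 _ _], head=0, tail=1, size=1

Answer: 27 _ _
0
1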